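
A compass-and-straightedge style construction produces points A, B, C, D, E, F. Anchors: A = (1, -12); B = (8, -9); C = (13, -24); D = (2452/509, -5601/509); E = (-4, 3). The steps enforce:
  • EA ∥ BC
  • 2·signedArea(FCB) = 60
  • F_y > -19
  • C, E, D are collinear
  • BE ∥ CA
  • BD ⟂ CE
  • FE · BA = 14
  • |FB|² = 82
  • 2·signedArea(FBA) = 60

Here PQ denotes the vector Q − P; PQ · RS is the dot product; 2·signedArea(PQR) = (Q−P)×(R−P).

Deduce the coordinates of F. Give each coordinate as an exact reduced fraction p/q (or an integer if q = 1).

1. F_x = 7  [2·signedArea(FCB) = 60 ∩ 2·signedArea(FBA) = 60]
2. F_y = -18  [2·signedArea(FCB) = 60 ∩ 2·signedArea(FBA) = 60]
   → F = (7, -18)

F = (7, -18)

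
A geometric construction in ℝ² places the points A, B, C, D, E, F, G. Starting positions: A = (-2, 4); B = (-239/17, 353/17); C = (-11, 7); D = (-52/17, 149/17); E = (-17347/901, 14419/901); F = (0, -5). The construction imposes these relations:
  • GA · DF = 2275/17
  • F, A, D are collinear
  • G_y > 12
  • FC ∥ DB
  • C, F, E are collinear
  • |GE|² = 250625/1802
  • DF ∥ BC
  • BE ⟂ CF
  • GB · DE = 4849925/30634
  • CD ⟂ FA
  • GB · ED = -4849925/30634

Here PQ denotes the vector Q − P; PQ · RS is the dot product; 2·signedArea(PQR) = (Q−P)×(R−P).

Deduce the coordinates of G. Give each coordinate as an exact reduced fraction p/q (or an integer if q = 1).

G = (-273/34, 421/34)

1. G_x = -273/34  [GB · DE = 4849925/30634 ∩ GA · DF = 2275/17]
2. G_y = 421/34  [GB · DE = 4849925/30634 ∩ GA · DF = 2275/17]
   → G = (-273/34, 421/34)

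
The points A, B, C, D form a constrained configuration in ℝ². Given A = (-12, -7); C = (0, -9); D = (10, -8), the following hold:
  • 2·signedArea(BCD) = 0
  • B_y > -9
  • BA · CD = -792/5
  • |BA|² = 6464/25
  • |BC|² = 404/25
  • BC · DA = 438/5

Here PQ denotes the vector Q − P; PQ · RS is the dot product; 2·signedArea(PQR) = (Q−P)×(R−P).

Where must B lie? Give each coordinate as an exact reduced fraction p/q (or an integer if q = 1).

B = (4, -43/5)

1. B_x = 4  [2·signedArea(BCD) = 0 ∩ BC · DA = 438/5]
2. B_y = -43/5  [2·signedArea(BCD) = 0 ∩ BC · DA = 438/5]
   → B = (4, -43/5)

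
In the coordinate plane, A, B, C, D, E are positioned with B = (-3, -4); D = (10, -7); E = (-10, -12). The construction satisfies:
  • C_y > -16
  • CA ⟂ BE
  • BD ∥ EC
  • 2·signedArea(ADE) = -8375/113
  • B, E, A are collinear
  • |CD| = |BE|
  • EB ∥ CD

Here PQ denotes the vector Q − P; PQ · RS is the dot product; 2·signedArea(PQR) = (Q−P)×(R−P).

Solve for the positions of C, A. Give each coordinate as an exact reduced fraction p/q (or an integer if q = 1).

A = (-661/113, -820/113)
C = (3, -15)

1. C_x = 3  [EB ∥ CD ∩ BD ∥ EC]
2. C_y = -15  [EB ∥ CD ∩ BD ∥ EC]
   → C = (3, -15)
3. A_x = -661/113  [B, E, A are collinear ∩ CA ⟂ BE]
4. A_y = -820/113  [B, E, A are collinear ∩ CA ⟂ BE]
   → A = (-661/113, -820/113)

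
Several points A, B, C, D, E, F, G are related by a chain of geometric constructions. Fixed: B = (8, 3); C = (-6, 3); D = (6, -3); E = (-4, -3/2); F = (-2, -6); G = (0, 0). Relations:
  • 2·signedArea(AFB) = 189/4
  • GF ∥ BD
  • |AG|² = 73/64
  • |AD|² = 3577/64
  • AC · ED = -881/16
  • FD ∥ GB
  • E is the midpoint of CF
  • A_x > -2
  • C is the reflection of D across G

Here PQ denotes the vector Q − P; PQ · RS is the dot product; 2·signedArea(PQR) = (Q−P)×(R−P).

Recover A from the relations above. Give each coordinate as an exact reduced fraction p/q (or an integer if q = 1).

1. A_x = -1  [2·signedArea(AFB) = 189/4 ∩ AC · ED = -881/16]
2. A_y = -3/8  [2·signedArea(AFB) = 189/4 ∩ AC · ED = -881/16]
   → A = (-1, -3/8)

A = (-1, -3/8)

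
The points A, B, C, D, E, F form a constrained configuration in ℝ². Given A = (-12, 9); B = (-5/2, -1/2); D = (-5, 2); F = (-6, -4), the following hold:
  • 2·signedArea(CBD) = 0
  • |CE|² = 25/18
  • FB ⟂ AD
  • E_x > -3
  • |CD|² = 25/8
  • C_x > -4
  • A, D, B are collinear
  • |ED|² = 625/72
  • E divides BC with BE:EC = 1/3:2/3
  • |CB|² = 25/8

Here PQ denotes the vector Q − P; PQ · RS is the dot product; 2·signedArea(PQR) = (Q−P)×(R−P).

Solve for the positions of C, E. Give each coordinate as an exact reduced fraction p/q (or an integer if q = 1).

1. C_x = -15/4  [line -5/2·x + -5/2·y + -15/2 = 0 ∩ |CD|² = 25/8]
2. C_y = 3/4  [line -5/2·x + -5/2·y + -15/2 = 0 ∩ |CD|² = 25/8]
   → C = (-15/4, 3/4)
3. E_x = -35/12  [E divides BC with BE:EC = 1/3:2/3]
4. E_y = -1/12  [E divides BC with BE:EC = 1/3:2/3]
   → E = (-35/12, -1/12)

C = (-15/4, 3/4)
E = (-35/12, -1/12)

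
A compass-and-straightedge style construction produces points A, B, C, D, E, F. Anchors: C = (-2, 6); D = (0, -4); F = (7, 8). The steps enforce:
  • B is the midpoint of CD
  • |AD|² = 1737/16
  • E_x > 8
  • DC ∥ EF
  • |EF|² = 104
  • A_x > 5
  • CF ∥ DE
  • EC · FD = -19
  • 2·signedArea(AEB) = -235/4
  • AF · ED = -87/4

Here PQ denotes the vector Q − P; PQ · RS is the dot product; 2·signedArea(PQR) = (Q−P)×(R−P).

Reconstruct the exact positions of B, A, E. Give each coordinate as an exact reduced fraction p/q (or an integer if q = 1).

A = (21/4, 5)
B = (-1, 1)
E = (9, -2)

1. B_x = -1  [B is the midpoint of CD]
2. B_y = 1  [B is the midpoint of CD]
   → B = (-1, 1)
3. E_x = 9  [DC ∥ EF ∩ CF ∥ DE]
4. E_y = -2  [DC ∥ EF ∩ CF ∥ DE]
   → E = (9, -2)
5. A_x = 21/4  [2·signedArea(AEB) = -235/4 ∩ AF · ED = -87/4]
6. A_y = 5  [2·signedArea(AEB) = -235/4 ∩ AF · ED = -87/4]
   → A = (21/4, 5)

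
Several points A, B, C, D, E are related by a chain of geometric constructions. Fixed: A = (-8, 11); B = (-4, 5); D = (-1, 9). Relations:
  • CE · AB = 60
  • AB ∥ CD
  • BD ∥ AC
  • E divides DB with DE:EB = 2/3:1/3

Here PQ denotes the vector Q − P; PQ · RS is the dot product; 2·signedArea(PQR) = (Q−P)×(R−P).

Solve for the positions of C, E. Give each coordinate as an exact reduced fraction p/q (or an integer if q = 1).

C = (-5, 15)
E = (-3, 19/3)

1. C_x = -5  [AB ∥ CD ∩ BD ∥ AC]
2. C_y = 15  [AB ∥ CD ∩ BD ∥ AC]
   → C = (-5, 15)
3. E_x = -3  [E divides DB with DE:EB = 2/3:1/3]
4. E_y = 19/3  [E divides DB with DE:EB = 2/3:1/3]
   → E = (-3, 19/3)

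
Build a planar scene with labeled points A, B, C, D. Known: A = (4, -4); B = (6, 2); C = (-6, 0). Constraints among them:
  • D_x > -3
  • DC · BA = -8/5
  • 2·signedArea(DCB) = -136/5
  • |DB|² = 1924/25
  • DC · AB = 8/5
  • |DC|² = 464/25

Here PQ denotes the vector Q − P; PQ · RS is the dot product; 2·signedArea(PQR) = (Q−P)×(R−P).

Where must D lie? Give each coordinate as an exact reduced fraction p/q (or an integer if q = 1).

D = (-2, -8/5)

1. D_x = -2  [DC · BA = -8/5 ∩ 2·signedArea(DCB) = -136/5]
2. D_y = -8/5  [DC · BA = -8/5 ∩ 2·signedArea(DCB) = -136/5]
   → D = (-2, -8/5)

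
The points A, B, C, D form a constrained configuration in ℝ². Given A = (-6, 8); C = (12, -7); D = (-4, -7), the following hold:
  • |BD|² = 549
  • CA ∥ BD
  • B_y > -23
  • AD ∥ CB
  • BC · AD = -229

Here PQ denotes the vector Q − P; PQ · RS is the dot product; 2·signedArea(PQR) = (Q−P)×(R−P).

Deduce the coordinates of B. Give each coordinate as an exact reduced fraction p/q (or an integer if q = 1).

1. B_x = 14  [CA ∥ BD ∩ AD ∥ CB]
2. B_y = -22  [CA ∥ BD ∩ AD ∥ CB]
   → B = (14, -22)

B = (14, -22)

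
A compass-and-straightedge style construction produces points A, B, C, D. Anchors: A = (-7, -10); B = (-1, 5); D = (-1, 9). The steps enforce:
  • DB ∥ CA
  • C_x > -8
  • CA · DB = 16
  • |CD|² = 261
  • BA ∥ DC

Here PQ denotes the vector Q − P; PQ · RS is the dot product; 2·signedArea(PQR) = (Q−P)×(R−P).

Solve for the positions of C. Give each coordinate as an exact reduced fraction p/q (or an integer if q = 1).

C = (-7, -6)

1. C_x = -7  [DB ∥ CA ∩ BA ∥ DC]
2. C_y = -6  [DB ∥ CA ∩ BA ∥ DC]
   → C = (-7, -6)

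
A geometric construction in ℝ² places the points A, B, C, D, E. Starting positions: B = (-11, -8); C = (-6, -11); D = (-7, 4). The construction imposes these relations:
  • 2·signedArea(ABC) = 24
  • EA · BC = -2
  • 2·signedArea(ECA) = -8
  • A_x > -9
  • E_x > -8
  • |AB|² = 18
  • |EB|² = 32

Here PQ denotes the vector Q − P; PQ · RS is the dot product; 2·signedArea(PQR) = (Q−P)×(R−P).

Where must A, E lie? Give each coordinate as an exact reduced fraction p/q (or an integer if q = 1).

1. A_x = -8  [line 3·x + 5·y + 49 = 0 ∩ |AB|² = 18]
2. A_y = -5  [line 3·x + 5·y + 49 = 0 ∩ |AB|² = 18]
   → A = (-8, -5)
3. E_x = -7  [EA · BC = -2 ∩ 2·signedArea(ECA) = -8]
4. E_y = -4  [EA · BC = -2 ∩ 2·signedArea(ECA) = -8]
   → E = (-7, -4)

A = (-8, -5)
E = (-7, -4)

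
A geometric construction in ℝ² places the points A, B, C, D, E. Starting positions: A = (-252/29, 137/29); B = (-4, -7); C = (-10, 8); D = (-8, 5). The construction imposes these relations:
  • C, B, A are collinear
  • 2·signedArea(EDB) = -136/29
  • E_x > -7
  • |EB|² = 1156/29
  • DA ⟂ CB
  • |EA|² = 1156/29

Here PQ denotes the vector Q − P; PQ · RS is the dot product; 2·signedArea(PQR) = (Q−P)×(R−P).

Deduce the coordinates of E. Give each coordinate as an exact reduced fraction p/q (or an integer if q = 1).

1. E_x = -184/29  [line 12·x + 4·y + 2340/29 = 0 ∩ |EA|² = 1156/29]
2. E_y = -33/29  [line 12·x + 4·y + 2340/29 = 0 ∩ |EA|² = 1156/29]
   → E = (-184/29, -33/29)

E = (-184/29, -33/29)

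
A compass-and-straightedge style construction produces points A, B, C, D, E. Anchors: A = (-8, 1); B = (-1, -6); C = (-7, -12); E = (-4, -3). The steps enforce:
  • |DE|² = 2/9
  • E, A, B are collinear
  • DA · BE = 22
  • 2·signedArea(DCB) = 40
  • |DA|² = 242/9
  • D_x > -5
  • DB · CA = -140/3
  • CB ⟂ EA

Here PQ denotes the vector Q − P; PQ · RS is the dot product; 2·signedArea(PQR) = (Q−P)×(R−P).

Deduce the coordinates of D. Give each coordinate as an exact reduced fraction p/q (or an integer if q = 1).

1. D_x = -13/3  [DA · BE = 22 ∩ DB · CA = -140/3]
2. D_y = -8/3  [DA · BE = 22 ∩ DB · CA = -140/3]
   → D = (-13/3, -8/3)

D = (-13/3, -8/3)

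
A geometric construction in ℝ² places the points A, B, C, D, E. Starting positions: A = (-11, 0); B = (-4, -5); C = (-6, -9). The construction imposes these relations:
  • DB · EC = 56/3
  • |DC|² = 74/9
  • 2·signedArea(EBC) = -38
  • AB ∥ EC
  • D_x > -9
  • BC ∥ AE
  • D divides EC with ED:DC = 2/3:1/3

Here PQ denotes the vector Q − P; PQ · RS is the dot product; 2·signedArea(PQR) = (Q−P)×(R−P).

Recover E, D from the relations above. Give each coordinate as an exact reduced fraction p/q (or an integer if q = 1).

D = (-25/3, -22/3)
E = (-13, -4)

1. E_x = -13  [AB ∥ EC ∩ BC ∥ AE]
2. E_y = -4  [AB ∥ EC ∩ BC ∥ AE]
   → E = (-13, -4)
3. D_x = -25/3  [D divides EC with ED:DC = 2/3:1/3]
4. D_y = -22/3  [D divides EC with ED:DC = 2/3:1/3]
   → D = (-25/3, -22/3)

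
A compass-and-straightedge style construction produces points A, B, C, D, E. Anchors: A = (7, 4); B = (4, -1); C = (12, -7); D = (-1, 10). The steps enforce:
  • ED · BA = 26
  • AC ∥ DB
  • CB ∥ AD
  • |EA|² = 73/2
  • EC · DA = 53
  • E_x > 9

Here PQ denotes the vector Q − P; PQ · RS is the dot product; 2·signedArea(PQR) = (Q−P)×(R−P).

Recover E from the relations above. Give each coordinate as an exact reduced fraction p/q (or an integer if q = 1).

1. E_x = 19/2  [EC · DA = 53 ∩ ED · BA = 26]
2. E_y = -3/2  [EC · DA = 53 ∩ ED · BA = 26]
   → E = (19/2, -3/2)

E = (19/2, -3/2)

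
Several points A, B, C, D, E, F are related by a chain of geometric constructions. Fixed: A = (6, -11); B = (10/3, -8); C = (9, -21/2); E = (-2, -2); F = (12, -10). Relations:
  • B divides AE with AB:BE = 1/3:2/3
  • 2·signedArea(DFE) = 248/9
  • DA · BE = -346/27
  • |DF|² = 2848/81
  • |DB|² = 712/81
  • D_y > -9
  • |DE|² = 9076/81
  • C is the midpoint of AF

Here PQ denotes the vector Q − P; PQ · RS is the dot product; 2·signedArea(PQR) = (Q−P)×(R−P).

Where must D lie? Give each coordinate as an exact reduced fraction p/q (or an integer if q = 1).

D = (56/9, -26/3)

1. D_x = 56/9  [DA · BE = -346/27 ∩ 2·signedArea(DFE) = 248/9]
2. D_y = -26/3  [DA · BE = -346/27 ∩ 2·signedArea(DFE) = 248/9]
   → D = (56/9, -26/3)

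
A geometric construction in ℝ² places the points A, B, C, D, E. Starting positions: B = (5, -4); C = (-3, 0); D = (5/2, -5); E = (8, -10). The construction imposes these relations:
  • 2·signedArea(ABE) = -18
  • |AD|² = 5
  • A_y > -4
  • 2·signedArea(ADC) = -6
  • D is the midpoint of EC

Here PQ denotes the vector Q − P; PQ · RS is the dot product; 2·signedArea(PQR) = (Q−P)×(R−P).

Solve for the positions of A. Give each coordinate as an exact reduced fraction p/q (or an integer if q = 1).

A = (3/2, -3)

1. A_x = 3/2  [2·signedArea(ADC) = -6 ∩ 2·signedArea(ABE) = -18]
2. A_y = -3  [2·signedArea(ADC) = -6 ∩ 2·signedArea(ABE) = -18]
   → A = (3/2, -3)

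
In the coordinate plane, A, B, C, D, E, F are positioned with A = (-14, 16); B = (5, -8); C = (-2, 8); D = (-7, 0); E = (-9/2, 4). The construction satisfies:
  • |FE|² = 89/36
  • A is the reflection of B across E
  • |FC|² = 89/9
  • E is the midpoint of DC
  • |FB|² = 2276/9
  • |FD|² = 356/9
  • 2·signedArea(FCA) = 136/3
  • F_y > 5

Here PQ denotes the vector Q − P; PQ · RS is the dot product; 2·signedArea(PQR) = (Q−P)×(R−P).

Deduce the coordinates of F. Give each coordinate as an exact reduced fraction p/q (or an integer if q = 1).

1. F_x = -11/3  [line -8·x + -12·y + 104/3 = 0 ∩ |FB|² = 2276/9]
2. F_y = 16/3  [line -8·x + -12·y + 104/3 = 0 ∩ |FB|² = 2276/9]
   → F = (-11/3, 16/3)

F = (-11/3, 16/3)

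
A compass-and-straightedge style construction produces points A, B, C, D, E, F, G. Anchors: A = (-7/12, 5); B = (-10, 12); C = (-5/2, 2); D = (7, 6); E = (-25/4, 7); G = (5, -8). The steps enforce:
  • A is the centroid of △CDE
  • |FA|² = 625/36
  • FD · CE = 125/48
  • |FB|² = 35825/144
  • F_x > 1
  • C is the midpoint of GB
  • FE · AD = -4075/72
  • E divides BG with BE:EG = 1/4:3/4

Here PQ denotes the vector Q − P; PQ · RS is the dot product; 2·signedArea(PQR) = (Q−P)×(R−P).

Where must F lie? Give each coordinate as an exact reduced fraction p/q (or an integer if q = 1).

1. F_x = 23/12  [FD · CE = 125/48 ∩ FE · AD = -4075/72]
2. F_y = 5/3  [FD · CE = 125/48 ∩ FE · AD = -4075/72]
   → F = (23/12, 5/3)

F = (23/12, 5/3)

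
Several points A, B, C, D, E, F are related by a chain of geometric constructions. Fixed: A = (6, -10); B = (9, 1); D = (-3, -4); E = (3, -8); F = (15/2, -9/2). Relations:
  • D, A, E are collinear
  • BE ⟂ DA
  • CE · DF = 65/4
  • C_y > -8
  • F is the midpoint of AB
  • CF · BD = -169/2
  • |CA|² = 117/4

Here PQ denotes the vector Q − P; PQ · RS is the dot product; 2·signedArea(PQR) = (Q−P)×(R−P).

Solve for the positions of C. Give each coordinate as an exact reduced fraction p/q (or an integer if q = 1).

C = (3/2, -7)

1. C_x = 3/2  [CE · DF = 65/4 ∩ CF · BD = -169/2]
2. C_y = -7  [CE · DF = 65/4 ∩ CF · BD = -169/2]
   → C = (3/2, -7)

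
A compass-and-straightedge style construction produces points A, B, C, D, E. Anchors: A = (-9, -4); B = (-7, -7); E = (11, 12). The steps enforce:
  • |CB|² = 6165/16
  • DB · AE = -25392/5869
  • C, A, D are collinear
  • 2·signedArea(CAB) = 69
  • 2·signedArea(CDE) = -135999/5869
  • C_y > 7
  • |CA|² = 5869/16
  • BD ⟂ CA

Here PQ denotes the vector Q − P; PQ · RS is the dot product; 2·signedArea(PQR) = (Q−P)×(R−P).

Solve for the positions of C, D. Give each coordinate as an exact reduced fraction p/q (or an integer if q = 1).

C = (13/2, 29/4)
D = (-53503/5869, -23971/5869)

1. C_x = 13/2  [line 3·x + 2·y + -34 = 0 ∩ |CA|² = 5869/16]
2. C_y = 29/4  [line 3·x + 2·y + -34 = 0 ∩ |CA|² = 5869/16]
   → C = (13/2, 29/4)
3. D_x = -53503/5869  [C, A, D are collinear ∩ BD ⟂ CA]
4. D_y = -23971/5869  [C, A, D are collinear ∩ BD ⟂ CA]
   → D = (-53503/5869, -23971/5869)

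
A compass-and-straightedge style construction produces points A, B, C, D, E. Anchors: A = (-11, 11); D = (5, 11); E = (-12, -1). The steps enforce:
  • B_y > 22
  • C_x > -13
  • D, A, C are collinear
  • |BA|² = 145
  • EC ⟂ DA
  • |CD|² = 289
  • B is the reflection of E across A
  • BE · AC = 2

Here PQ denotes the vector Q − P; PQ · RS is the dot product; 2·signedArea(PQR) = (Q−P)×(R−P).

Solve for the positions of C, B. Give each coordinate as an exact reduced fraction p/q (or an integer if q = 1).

B = (-10, 23)
C = (-12, 11)

1. C_x = -12  [D, A, C are collinear ∩ EC ⟂ DA]
2. C_y = 11  [D, A, C are collinear ∩ EC ⟂ DA]
   → C = (-12, 11)
3. B_x = -10  [B is the reflection of E across A]
4. B_y = 23  [B is the reflection of E across A]
   → B = (-10, 23)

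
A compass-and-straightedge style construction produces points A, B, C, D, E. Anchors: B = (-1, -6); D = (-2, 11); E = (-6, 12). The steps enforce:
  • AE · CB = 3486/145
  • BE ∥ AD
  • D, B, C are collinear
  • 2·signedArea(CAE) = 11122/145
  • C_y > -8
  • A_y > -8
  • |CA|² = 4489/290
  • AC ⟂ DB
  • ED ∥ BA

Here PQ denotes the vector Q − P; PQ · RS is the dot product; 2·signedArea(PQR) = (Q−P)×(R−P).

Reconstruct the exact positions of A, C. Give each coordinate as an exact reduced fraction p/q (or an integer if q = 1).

A = (3, -7)
C = (-269/290, -2097/290)

1. A_x = 3  [BE ∥ AD ∩ ED ∥ BA]
2. A_y = -7  [BE ∥ AD ∩ ED ∥ BA]
   → A = (3, -7)
3. C_x = -269/290  [D, B, C are collinear ∩ AC ⟂ DB]
4. C_y = -2097/290  [D, B, C are collinear ∩ AC ⟂ DB]
   → C = (-269/290, -2097/290)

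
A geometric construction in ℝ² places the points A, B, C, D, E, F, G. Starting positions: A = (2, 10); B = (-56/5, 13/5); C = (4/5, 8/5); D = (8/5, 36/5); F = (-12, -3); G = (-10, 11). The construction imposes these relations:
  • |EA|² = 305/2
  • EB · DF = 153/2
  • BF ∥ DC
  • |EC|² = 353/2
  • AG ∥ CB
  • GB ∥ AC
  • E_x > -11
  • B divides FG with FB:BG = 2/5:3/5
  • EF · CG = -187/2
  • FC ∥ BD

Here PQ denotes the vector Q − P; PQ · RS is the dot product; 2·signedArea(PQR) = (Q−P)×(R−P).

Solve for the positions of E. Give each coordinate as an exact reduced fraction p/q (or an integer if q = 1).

E = (-103/10, 89/10)

1. E_x = -103/10  [EB · DF = 153/2 ∩ EF · CG = -187/2]
2. E_y = 89/10  [EB · DF = 153/2 ∩ EF · CG = -187/2]
   → E = (-103/10, 89/10)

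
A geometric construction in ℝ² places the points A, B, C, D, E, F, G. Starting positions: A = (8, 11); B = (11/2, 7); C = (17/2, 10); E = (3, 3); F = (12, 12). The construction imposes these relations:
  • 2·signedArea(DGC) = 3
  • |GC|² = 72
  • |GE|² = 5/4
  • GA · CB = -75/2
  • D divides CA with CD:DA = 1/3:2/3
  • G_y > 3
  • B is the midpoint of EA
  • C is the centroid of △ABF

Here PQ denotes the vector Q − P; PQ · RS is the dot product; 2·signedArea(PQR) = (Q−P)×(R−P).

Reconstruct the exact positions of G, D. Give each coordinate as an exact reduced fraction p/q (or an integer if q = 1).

D = (25/3, 31/3)
G = (5/2, 4)

1. G_x = 5/2  [line 3·x + 3·y + -39/2 = 0 ∩ |GE|² = 5/4]
2. G_y = 4  [line 3·x + 3·y + -39/2 = 0 ∩ |GE|² = 5/4]
   → G = (5/2, 4)
3. D_x = 25/3  [D divides CA with CD:DA = 1/3:2/3]
4. D_y = 31/3  [D divides CA with CD:DA = 1/3:2/3]
   → D = (25/3, 31/3)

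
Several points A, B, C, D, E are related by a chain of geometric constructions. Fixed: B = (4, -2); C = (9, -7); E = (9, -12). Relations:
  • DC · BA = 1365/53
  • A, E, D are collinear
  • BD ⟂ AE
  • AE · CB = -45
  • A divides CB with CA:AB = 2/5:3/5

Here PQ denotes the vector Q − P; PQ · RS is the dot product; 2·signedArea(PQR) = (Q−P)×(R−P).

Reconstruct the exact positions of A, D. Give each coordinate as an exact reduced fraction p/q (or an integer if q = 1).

A = (7, -5)
D = (317/53, -76/53)

1. A_x = 7  [A divides CB with CA:AB = 2/5:3/5]
2. A_y = -5  [A divides CB with CA:AB = 2/5:3/5]
   → A = (7, -5)
3. D_x = 317/53  [A, E, D are collinear ∩ BD ⟂ AE]
4. D_y = -76/53  [A, E, D are collinear ∩ BD ⟂ AE]
   → D = (317/53, -76/53)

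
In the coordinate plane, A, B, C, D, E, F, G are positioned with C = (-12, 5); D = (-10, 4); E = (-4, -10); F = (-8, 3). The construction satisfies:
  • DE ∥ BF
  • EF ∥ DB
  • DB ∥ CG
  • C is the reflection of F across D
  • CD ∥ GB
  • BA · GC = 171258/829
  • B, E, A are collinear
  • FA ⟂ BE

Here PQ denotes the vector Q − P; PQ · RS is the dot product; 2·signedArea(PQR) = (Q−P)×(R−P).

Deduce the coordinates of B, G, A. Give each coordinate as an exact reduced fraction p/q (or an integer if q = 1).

A = (-7226/829, 2267/829)
B = (-14, 17)
G = (-16, 18)

1. B_x = -14  [DE ∥ BF ∩ EF ∥ DB]
2. B_y = 17  [DE ∥ BF ∩ EF ∥ DB]
   → B = (-14, 17)
3. G_x = -16  [CD ∥ GB ∩ DB ∥ CG]
4. G_y = 18  [CD ∥ GB ∩ DB ∥ CG]
   → G = (-16, 18)
5. A_x = -7226/829  [B, E, A are collinear ∩ FA ⟂ BE]
6. A_y = 2267/829  [B, E, A are collinear ∩ FA ⟂ BE]
   → A = (-7226/829, 2267/829)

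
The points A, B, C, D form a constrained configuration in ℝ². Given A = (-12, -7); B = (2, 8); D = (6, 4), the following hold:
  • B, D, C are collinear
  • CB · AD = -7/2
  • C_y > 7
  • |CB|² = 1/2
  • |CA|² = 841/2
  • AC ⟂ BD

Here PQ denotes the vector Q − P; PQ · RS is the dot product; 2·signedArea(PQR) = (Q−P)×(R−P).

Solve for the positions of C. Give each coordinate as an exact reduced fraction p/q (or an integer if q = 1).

1. C_x = 5/2  [B, D, C are collinear ∩ AC ⟂ BD]
2. C_y = 15/2  [B, D, C are collinear ∩ AC ⟂ BD]
   → C = (5/2, 15/2)

C = (5/2, 15/2)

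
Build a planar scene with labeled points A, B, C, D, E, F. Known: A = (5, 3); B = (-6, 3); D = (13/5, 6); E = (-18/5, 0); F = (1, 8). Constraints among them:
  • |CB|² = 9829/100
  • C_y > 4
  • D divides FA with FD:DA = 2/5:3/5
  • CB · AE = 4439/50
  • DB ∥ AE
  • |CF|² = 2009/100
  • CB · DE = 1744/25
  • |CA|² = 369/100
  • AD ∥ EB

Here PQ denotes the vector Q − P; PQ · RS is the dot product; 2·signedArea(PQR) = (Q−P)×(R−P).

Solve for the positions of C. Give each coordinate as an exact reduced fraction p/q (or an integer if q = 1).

C = (19/5, 9/2)

1. C_x = 19/5  [CB · AE = 4439/50 ∩ CB · DE = 1744/25]
2. C_y = 9/2  [CB · AE = 4439/50 ∩ CB · DE = 1744/25]
   → C = (19/5, 9/2)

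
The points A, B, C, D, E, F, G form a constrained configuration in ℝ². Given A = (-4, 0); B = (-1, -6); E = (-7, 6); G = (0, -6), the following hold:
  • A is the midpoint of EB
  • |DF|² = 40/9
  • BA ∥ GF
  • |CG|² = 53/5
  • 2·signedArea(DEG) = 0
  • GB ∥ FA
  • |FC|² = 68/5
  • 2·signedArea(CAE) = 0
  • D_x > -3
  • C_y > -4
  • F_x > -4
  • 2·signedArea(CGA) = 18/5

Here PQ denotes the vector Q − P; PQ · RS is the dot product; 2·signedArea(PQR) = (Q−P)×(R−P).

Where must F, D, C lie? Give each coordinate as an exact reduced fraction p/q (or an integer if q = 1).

C = (-11/5, -18/5)
D = (-7/3, -2)
F = (-3, 0)

1. F_x = -3  [GB ∥ FA ∩ BA ∥ GF]
2. F_y = 0  [GB ∥ FA ∩ BA ∥ GF]
   → F = (-3, 0)
3. D_x = -7/3  [line 12·x + 7·y + 42 = 0 ∩ |DF|² = 40/9]
4. D_y = -2  [line 12·x + 7·y + 42 = 0 ∩ |DF|² = 40/9]
   → D = (-7/3, -2)
5. C_x = -11/5  [2·signedArea(CAE) = 0 ∩ 2·signedArea(CGA) = 18/5]
6. C_y = -18/5  [2·signedArea(CAE) = 0 ∩ 2·signedArea(CGA) = 18/5]
   → C = (-11/5, -18/5)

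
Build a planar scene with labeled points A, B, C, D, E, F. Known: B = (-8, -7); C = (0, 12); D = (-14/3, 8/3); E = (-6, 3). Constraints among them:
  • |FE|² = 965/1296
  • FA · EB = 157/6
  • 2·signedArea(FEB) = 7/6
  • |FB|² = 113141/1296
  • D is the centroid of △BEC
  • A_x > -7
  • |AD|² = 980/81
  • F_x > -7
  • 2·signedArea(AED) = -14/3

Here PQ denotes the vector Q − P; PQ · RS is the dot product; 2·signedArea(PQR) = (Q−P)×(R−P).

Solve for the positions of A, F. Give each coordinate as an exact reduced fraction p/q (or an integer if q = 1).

1. F_x = -109/18  [line 10·x + -2·y + 389/6 = 0 ∩ |FB|² = 113141/1296]
2. F_y = 77/36  [line 10·x + -2·y + 389/6 = 0 ∩ |FB|² = 113141/1296]
   → F = (-109/18, 77/36)
3. A_x = -56/9  [2·signedArea(AED) = -14/3 ∩ FA · EB = 157/6]
4. A_y = -4/9  [2·signedArea(AED) = -14/3 ∩ FA · EB = 157/6]
   → A = (-56/9, -4/9)

A = (-56/9, -4/9)
F = (-109/18, 77/36)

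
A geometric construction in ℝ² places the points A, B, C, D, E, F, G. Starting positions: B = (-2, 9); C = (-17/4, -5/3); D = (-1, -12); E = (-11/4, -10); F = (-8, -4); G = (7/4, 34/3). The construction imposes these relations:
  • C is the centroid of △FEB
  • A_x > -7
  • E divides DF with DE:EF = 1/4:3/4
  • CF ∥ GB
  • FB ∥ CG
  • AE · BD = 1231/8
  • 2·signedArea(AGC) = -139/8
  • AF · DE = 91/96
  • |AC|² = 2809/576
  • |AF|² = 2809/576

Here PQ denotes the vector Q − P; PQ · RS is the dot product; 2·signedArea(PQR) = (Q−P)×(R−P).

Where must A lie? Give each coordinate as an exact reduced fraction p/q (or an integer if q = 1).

A = (-49/8, -17/6)

1. A_x = -49/8  [2·signedArea(AGC) = -139/8 ∩ AF · DE = 91/96]
2. A_y = -17/6  [2·signedArea(AGC) = -139/8 ∩ AF · DE = 91/96]
   → A = (-49/8, -17/6)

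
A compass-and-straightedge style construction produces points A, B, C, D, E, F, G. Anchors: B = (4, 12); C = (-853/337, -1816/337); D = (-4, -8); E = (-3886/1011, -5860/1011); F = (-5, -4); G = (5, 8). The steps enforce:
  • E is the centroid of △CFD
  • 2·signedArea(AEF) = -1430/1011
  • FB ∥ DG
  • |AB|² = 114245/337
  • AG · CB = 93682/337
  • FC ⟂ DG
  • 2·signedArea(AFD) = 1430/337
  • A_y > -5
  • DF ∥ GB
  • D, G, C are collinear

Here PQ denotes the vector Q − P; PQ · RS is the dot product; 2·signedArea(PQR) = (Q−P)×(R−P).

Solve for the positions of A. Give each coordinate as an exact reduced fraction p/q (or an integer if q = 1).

A = (-1269/337, -1582/337)

1. A_x = -1269/337  [AG · CB = 93682/337 ∩ 2·signedArea(AEF) = -1430/1011]
2. A_y = -1582/337  [AG · CB = 93682/337 ∩ 2·signedArea(AEF) = -1430/1011]
   → A = (-1269/337, -1582/337)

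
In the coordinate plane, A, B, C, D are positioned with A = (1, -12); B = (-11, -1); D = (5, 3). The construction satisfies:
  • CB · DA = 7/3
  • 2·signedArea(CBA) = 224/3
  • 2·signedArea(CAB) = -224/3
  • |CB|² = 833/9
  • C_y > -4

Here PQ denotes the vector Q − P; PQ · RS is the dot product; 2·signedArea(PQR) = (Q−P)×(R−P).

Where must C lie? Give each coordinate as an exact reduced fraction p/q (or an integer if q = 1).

1. C_x = -5/3  [2·signedArea(CBA) = 224/3 ∩ CB · DA = 7/3]
2. C_y = -10/3  [2·signedArea(CBA) = 224/3 ∩ CB · DA = 7/3]
   → C = (-5/3, -10/3)

C = (-5/3, -10/3)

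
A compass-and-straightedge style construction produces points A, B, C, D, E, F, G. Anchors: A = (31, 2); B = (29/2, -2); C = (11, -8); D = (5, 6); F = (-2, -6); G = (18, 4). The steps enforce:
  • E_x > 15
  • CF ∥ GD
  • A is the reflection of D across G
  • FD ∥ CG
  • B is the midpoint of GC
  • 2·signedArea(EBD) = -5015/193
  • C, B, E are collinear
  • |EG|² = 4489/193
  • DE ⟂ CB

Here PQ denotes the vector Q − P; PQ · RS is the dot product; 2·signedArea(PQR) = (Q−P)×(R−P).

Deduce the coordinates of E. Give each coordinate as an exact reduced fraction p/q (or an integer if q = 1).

1. E_x = 3005/193  [C, B, E are collinear ∩ DE ⟂ CB]
2. E_y = -32/193  [C, B, E are collinear ∩ DE ⟂ CB]
   → E = (3005/193, -32/193)

E = (3005/193, -32/193)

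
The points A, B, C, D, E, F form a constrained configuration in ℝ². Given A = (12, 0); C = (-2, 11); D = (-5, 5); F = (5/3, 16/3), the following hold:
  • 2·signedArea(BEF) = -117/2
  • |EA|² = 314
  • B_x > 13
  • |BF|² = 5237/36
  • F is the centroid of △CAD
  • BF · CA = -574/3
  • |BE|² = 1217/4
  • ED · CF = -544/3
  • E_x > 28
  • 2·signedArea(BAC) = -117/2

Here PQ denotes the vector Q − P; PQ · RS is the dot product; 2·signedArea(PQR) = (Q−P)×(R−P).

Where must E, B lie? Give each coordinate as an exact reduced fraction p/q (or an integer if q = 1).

1. E_x = 29  [line -11/3·x + 17/3·y + 404/3 = 0 ∩ |EA|² = 314]
2. E_y = -5  [line -11/3·x + 17/3·y + 404/3 = 0 ∩ |EA|² = 314]
   → E = (29, -5)
3. B_x = 27/2  [2·signedArea(BAC) = -117/2 ∩ BF · CA = -574/3]
4. B_y = 3  [2·signedArea(BAC) = -117/2 ∩ BF · CA = -574/3]
   → B = (27/2, 3)

B = (27/2, 3)
E = (29, -5)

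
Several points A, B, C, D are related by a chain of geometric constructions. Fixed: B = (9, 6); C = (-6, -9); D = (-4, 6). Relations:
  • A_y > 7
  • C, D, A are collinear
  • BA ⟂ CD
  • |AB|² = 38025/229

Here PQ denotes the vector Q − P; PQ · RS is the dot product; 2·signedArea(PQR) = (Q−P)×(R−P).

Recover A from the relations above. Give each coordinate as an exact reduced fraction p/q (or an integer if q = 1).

1. A_x = -864/229  [C, D, A are collinear ∩ BA ⟂ CD]
2. A_y = 1764/229  [C, D, A are collinear ∩ BA ⟂ CD]
   → A = (-864/229, 1764/229)

A = (-864/229, 1764/229)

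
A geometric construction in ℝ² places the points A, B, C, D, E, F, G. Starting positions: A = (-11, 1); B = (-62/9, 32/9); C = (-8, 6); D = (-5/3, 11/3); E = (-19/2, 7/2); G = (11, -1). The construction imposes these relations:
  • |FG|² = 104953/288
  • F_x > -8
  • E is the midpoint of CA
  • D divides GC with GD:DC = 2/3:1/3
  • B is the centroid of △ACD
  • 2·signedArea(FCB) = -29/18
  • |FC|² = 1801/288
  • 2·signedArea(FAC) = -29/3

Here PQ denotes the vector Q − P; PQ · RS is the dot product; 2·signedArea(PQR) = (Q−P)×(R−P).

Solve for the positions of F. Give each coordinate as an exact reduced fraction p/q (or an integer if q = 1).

1. F_x = -181/24  [2·signedArea(FAC) = -29/3 ∩ 2·signedArea(FCB) = -29/18]
2. F_y = 85/24  [2·signedArea(FAC) = -29/3 ∩ 2·signedArea(FCB) = -29/18]
   → F = (-181/24, 85/24)

F = (-181/24, 85/24)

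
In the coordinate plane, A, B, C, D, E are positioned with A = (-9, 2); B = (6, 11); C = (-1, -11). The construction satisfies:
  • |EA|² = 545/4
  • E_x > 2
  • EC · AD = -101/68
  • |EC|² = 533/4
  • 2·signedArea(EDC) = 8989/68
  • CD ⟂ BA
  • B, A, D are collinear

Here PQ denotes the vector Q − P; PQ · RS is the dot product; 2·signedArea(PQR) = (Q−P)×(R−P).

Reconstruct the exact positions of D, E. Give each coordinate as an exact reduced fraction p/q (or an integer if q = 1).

D = (-301/34, 71/34)
E = (5/2, 0)

1. D_x = -301/34  [B, A, D are collinear ∩ CD ⟂ BA]
2. D_y = 71/34  [B, A, D are collinear ∩ CD ⟂ BA]
   → D = (-301/34, 71/34)
3. E_x = 5/2  [line 445/34·x + 267/34·y + -2225/68 = 0 ∩ |EA|² = 545/4]
4. E_y = 0  [line 445/34·x + 267/34·y + -2225/68 = 0 ∩ |EA|² = 545/4]
   → E = (5/2, 0)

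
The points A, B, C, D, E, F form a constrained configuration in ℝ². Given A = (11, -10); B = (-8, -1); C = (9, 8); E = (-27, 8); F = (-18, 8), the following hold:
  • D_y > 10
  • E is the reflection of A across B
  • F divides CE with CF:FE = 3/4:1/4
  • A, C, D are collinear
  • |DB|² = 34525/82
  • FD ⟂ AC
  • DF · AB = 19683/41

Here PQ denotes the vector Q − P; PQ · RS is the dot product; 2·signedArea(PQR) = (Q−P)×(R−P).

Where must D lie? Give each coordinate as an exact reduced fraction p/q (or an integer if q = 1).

D = (711/82, 899/82)

1. D_x = 711/82  [A, C, D are collinear ∩ FD ⟂ AC]
2. D_y = 899/82  [A, C, D are collinear ∩ FD ⟂ AC]
   → D = (711/82, 899/82)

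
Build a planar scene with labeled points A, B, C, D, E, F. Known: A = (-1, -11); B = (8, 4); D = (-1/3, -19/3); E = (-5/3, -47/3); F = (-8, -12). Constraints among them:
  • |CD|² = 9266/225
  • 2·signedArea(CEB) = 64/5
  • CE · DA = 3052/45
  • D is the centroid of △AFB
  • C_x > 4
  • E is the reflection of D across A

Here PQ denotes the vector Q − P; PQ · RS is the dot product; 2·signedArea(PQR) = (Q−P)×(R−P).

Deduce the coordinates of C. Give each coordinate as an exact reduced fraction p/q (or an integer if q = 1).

1. C_x = 22/5  [2·signedArea(CEB) = 64/5 ∩ CE · DA = 3052/45]
2. C_y = -2  [2·signedArea(CEB) = 64/5 ∩ CE · DA = 3052/45]
   → C = (22/5, -2)

C = (22/5, -2)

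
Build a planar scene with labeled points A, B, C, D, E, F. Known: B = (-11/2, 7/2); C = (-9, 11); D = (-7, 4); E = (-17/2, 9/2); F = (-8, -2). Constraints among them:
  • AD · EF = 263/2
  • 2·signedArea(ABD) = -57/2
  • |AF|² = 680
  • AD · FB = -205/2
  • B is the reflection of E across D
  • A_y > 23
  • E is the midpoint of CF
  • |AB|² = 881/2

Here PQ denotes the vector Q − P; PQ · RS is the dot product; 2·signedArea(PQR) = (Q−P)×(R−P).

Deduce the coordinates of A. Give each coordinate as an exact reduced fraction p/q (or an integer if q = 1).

1. A_x = -10  [AD · EF = 263/2 ∩ AD · FB = -205/2]
2. A_y = 24  [AD · EF = 263/2 ∩ AD · FB = -205/2]
   → A = (-10, 24)

A = (-10, 24)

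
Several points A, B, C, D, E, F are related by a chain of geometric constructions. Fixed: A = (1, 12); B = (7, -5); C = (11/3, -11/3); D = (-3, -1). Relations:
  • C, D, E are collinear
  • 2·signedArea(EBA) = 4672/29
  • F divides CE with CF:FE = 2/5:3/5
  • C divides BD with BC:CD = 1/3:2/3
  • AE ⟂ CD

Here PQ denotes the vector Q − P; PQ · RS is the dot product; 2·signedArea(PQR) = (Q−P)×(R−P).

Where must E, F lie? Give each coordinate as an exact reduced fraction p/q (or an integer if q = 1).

1. E_x = -117/29  [C, D, E are collinear ∩ AE ⟂ CD]
2. E_y = -17/29  [C, D, E are collinear ∩ AE ⟂ CD]
   → E = (-117/29, -17/29)
3. F_x = 17/29  [F divides CE with CF:FE = 2/5:3/5]
4. F_y = -353/145  [F divides CE with CF:FE = 2/5:3/5]
   → F = (17/29, -353/145)

E = (-117/29, -17/29)
F = (17/29, -353/145)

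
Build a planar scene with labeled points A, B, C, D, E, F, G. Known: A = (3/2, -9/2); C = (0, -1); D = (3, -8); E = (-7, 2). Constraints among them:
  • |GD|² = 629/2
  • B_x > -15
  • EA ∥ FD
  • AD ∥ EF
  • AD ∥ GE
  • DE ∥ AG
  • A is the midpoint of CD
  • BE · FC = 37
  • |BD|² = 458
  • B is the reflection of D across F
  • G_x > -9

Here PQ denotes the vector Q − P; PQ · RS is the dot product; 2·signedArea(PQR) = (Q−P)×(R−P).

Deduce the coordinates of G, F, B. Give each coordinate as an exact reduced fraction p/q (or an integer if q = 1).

B = (-14, 5)
F = (-11/2, -3/2)
G = (-17/2, 11/2)

1. G_x = -17/2  [AD ∥ GE ∩ DE ∥ AG]
2. G_y = 11/2  [AD ∥ GE ∩ DE ∥ AG]
   → G = (-17/2, 11/2)
3. F_x = -11/2  [EA ∥ FD ∩ AD ∥ EF]
4. F_y = -3/2  [EA ∥ FD ∩ AD ∥ EF]
   → F = (-11/2, -3/2)
5. B_x = -14  [B is the reflection of D across F]
6. B_y = 5  [B is the reflection of D across F]
   → B = (-14, 5)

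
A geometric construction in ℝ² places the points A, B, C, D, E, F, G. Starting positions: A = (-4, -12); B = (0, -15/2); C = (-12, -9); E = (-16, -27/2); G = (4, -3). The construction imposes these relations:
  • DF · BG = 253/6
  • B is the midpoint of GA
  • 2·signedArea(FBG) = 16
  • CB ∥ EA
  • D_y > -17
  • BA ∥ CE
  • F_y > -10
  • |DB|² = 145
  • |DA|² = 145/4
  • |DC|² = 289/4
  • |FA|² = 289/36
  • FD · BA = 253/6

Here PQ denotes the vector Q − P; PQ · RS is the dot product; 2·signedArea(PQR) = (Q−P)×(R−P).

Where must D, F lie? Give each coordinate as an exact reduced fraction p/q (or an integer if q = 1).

1. F_x = -16/3  [line -9/2·x + 4·y + 14 = 0 ∩ |FA|² = 289/36]
2. F_y = -19/2  [line -9/2·x + 4·y + 14 = 0 ∩ |FA|² = 289/36]
   → F = (-16/3, -19/2)
3. D_x = -8  [line -4·x + -9/2·y + -425/4 = 0 ∩ |DB|² = 145]
4. D_y = -33/2  [line -4·x + -9/2·y + -425/4 = 0 ∩ |DB|² = 145]
   → D = (-8, -33/2)

D = (-8, -33/2)
F = (-16/3, -19/2)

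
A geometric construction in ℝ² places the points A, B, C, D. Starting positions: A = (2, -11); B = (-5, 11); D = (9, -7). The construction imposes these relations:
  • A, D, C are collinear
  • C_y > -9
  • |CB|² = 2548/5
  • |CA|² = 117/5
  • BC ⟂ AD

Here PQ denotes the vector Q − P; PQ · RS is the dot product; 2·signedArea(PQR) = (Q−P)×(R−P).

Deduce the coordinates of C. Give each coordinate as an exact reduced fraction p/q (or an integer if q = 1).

C = (31/5, -43/5)

1. C_x = 31/5  [A, D, C are collinear ∩ BC ⟂ AD]
2. C_y = -43/5  [A, D, C are collinear ∩ BC ⟂ AD]
   → C = (31/5, -43/5)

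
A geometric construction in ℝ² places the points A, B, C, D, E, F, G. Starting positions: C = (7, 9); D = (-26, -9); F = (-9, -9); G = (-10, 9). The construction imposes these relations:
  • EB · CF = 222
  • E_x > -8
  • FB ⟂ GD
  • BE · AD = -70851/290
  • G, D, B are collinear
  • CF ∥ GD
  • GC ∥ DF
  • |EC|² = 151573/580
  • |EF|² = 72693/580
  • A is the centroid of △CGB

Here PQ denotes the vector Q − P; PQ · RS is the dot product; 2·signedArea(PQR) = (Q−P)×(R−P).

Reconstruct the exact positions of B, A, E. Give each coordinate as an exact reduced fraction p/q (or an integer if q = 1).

A = (-1039/145, 843/145)
B = (-2682/145, -81/145)
E = (-2211/290, 306/145)

1. B_x = -2682/145  [G, D, B are collinear ∩ FB ⟂ GD]
2. B_y = -81/145  [G, D, B are collinear ∩ FB ⟂ GD]
   → B = (-2682/145, -81/145)
3. A_x = -1039/145  [A is the centroid of △CGB]
4. A_y = 843/145  [A is the centroid of △CGB]
   → A = (-1039/145, 843/145)
5. E_x = -2211/290  [EB · CF = 222 ∩ BE · AD = -70851/290]
6. E_y = 306/145  [EB · CF = 222 ∩ BE · AD = -70851/290]
   → E = (-2211/290, 306/145)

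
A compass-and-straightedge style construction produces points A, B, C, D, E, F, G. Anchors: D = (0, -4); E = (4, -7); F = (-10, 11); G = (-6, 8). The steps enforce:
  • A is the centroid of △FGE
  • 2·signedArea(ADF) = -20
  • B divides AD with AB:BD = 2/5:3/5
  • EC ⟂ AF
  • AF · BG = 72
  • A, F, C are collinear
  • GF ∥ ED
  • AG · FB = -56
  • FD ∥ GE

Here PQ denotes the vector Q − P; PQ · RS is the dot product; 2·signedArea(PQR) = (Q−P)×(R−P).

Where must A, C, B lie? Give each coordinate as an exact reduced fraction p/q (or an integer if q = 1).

1. A_x = -4  [A is the centroid of △FGE]
2. A_y = 4  [A is the centroid of △FGE]
   → A = (-4, 4)
3. C_x = 82/17  [A, F, C are collinear ∩ EC ⟂ AF]
4. C_y = -107/17  [A, F, C are collinear ∩ EC ⟂ AF]
   → C = (82/17, -107/17)
5. B_x = -12/5  [B divides AD with AB:BD = 2/5:3/5]
6. B_y = 4/5  [B divides AD with AB:BD = 2/5:3/5]
   → B = (-12/5, 4/5)

A = (-4, 4)
B = (-12/5, 4/5)
C = (82/17, -107/17)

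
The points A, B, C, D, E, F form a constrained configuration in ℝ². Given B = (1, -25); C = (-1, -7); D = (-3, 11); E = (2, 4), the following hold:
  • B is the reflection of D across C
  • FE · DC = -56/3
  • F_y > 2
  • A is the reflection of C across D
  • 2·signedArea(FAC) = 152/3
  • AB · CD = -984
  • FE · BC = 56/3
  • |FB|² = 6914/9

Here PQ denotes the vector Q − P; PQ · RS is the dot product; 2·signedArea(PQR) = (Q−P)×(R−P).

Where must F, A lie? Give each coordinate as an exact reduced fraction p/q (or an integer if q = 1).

A = (-5, 29)
F = (-2/3, 8/3)

1. A_x = -5  [A is the reflection of C across D]
2. A_y = 29  [A is the reflection of C across D]
   → A = (-5, 29)
3. F_x = -2/3  [2·signedArea(FAC) = 152/3 ∩ FE · BC = 56/3]
4. F_y = 8/3  [2·signedArea(FAC) = 152/3 ∩ FE · BC = 56/3]
   → F = (-2/3, 8/3)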